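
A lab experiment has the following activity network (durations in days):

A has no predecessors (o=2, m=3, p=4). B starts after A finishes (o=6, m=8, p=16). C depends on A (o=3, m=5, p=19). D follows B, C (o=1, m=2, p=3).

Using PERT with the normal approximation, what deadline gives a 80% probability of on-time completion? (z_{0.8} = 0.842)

te_A = (2 + 4·3 + 4)/6 = 18/6 = 3; σ²_A = ((4−2)/6)² = 0.111
te_B = (6 + 4·8 + 16)/6 = 54/6 = 9; σ²_B = ((16−6)/6)² = 2.778
te_C = (3 + 4·5 + 19)/6 = 42/6 = 7; σ²_C = ((19−3)/6)² = 7.111
te_D = (1 + 4·2 + 3)/6 = 12/6 = 2; σ²_D = ((3−1)/6)² = 0.111

Forward pass:
ES_A = 0; EF_A = 3
ES_B = 3; EF_B = 3+9 = 12
ES_C = 3; EF_C = 3+7 = 10
ES_D = max(EF_B=12, EF_C=10) = 12; EF_D = 12+2 = 14
Expected project duration μ = 14 days. Critical path: A → B → D.

Variance along critical path = 0.111 + 2.778 + 0.111 = 3.000; σ = 1.732 days.
D = μ + z·σ = 14 + 0.842·1.732 = 15.5 days

15.5 days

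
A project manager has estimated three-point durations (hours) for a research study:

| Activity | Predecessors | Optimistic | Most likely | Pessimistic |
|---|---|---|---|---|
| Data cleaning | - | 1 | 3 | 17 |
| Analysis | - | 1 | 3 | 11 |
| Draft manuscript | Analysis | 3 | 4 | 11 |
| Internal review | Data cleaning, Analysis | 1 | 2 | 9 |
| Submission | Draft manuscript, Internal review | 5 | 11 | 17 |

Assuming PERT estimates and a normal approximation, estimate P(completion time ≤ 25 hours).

te_Data cleaning = (1 + 4·3 + 17)/6 = 30/6 = 5; σ²_Data cleaning = ((17−1)/6)² = 7.111
te_Analysis = (1 + 4·3 + 11)/6 = 24/6 = 4; σ²_Analysis = ((11−1)/6)² = 2.778
te_Draft manuscript = (3 + 4·4 + 11)/6 = 30/6 = 5; σ²_Draft manuscript = ((11−3)/6)² = 1.778
te_Internal review = (1 + 4·2 + 9)/6 = 18/6 = 3; σ²_Internal review = ((9−1)/6)² = 1.778
te_Submission = (5 + 4·11 + 17)/6 = 66/6 = 11; σ²_Submission = ((17−5)/6)² = 4.000

Forward pass:
ES_Data cleaning = 0; EF_Data cleaning = 5
ES_Analysis = 0; EF_Analysis = 4
ES_Draft manuscript = 4; EF_Draft manuscript = 4+5 = 9
ES_Internal review = max(EF_Data cleaning=5, EF_Analysis=4) = 5; EF_Internal review = 5+3 = 8
ES_Submission = max(EF_Draft manuscript=9, EF_Internal review=8) = 9; EF_Submission = 9+11 = 20
Expected project duration μ = 20 hours. Critical path: Analysis → Draft manuscript → Submission.

Variance along critical path = 2.778 + 1.778 + 4.000 = 8.556; σ = √8.556 = 2.925 hours.
Z = (25 − 20) / 2.925 = 1.709
P(T ≤ 25) = Φ(1.709) ≈ 0.956

0.956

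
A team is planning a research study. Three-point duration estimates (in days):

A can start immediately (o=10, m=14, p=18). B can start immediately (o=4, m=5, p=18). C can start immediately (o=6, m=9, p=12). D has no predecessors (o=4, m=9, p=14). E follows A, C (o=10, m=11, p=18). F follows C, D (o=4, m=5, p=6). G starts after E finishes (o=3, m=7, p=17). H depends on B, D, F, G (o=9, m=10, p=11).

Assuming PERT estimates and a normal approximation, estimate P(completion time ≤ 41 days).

0.160

te_A = (10 + 4·14 + 18)/6 = 84/6 = 14; σ²_A = ((18−10)/6)² = 1.778
te_B = (4 + 4·5 + 18)/6 = 42/6 = 7; σ²_B = ((18−4)/6)² = 5.444
te_C = (6 + 4·9 + 12)/6 = 54/6 = 9; σ²_C = ((12−6)/6)² = 1.000
te_D = (4 + 4·9 + 14)/6 = 54/6 = 9; σ²_D = ((14−4)/6)² = 2.778
te_E = (10 + 4·11 + 18)/6 = 72/6 = 12; σ²_E = ((18−10)/6)² = 1.778
te_F = (4 + 4·5 + 6)/6 = 30/6 = 5; σ²_F = ((6−4)/6)² = 0.111
te_G = (3 + 4·7 + 17)/6 = 48/6 = 8; σ²_G = ((17−3)/6)² = 5.444
te_H = (9 + 4·10 + 11)/6 = 60/6 = 10; σ²_H = ((11−9)/6)² = 0.111

Forward pass:
ES_A = 0; EF_A = 14
ES_B = 0; EF_B = 7
ES_C = 0; EF_C = 9
ES_D = 0; EF_D = 9
ES_E = max(EF_A=14, EF_C=9) = 14; EF_E = 14+12 = 26
ES_F = max(EF_C=9, EF_D=9) = 9; EF_F = 9+5 = 14
ES_G = 26; EF_G = 26+8 = 34
ES_H = max(EF_B=7, EF_D=9, EF_F=14, EF_G=34) = 34; EF_H = 34+10 = 44
Expected project duration μ = 44 days. Critical path: A → E → G → H.

Variance along critical path = 1.778 + 1.778 + 5.444 + 0.111 = 9.111; σ = √9.111 = 3.018 days.
Z = (41 − 44) / 3.018 = -0.994
P(T ≤ 41) = Φ(-0.994) ≈ 0.160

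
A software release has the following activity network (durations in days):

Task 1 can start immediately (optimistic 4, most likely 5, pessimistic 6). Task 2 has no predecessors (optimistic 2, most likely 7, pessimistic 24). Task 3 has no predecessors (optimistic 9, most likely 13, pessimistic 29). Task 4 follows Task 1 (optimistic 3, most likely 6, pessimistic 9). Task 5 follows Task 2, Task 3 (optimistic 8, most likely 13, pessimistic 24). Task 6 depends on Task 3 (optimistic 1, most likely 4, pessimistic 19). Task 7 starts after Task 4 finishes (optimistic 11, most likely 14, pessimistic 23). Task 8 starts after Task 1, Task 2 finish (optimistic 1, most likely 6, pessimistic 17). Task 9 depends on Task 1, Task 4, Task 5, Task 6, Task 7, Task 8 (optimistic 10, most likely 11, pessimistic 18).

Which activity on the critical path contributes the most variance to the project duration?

Task 3

te_Task 1 = (4 + 4·5 + 6)/6 = 30/6 = 5; σ²_Task 1 = ((6−4)/6)² = 0.111
te_Task 2 = (2 + 4·7 + 24)/6 = 54/6 = 9; σ²_Task 2 = ((24−2)/6)² = 13.444
te_Task 3 = (9 + 4·13 + 29)/6 = 90/6 = 15; σ²_Task 3 = ((29−9)/6)² = 11.111
te_Task 4 = (3 + 4·6 + 9)/6 = 36/6 = 6; σ²_Task 4 = ((9−3)/6)² = 1.000
te_Task 5 = (8 + 4·13 + 24)/6 = 84/6 = 14; σ²_Task 5 = ((24−8)/6)² = 7.111
te_Task 6 = (1 + 4·4 + 19)/6 = 36/6 = 6; σ²_Task 6 = ((19−1)/6)² = 9.000
te_Task 7 = (11 + 4·14 + 23)/6 = 90/6 = 15; σ²_Task 7 = ((23−11)/6)² = 4.000
te_Task 8 = (1 + 4·6 + 17)/6 = 42/6 = 7; σ²_Task 8 = ((17−1)/6)² = 7.111
te_Task 9 = (10 + 4·11 + 18)/6 = 72/6 = 12; σ²_Task 9 = ((18−10)/6)² = 1.778

Forward pass:
ES_Task 1 = 0; EF_Task 1 = 5
ES_Task 2 = 0; EF_Task 2 = 9
ES_Task 3 = 0; EF_Task 3 = 15
ES_Task 4 = 5; EF_Task 4 = 5+6 = 11
ES_Task 5 = max(EF_Task 2=9, EF_Task 3=15) = 15; EF_Task 5 = 15+14 = 29
ES_Task 6 = 15; EF_Task 6 = 15+6 = 21
ES_Task 7 = 11; EF_Task 7 = 11+15 = 26
ES_Task 8 = max(EF_Task 1=5, EF_Task 2=9) = 9; EF_Task 8 = 9+7 = 16
ES_Task 9 = max(EF_Task 1=5, EF_Task 4=11, EF_Task 5=29, EF_Task 6=21, EF_Task 7=26, EF_Task 8=16) = 29; EF_Task 9 = 29+12 = 41
Expected project duration μ = 41 days. Critical path: Task 3 → Task 5 → Task 9.

Variances on critical path: σ²_Task 3=11.111, σ²_Task 5=7.111, σ²_Task 9=1.778.
Largest is σ²_Task 3 = 11.111.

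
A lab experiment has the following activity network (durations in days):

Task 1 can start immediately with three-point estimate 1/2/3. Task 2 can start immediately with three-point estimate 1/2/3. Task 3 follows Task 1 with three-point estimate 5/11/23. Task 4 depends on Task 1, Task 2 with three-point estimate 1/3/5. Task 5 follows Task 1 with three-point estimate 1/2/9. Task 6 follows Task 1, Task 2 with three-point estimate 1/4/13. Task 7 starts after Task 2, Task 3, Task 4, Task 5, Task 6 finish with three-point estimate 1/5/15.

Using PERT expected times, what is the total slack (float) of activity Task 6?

te_Task 1 = (1 + 4·2 + 3)/6 = 12/6 = 2
te_Task 2 = (1 + 4·2 + 3)/6 = 12/6 = 2
te_Task 3 = (5 + 4·11 + 23)/6 = 72/6 = 12
te_Task 4 = (1 + 4·3 + 5)/6 = 18/6 = 3
te_Task 5 = (1 + 4·2 + 9)/6 = 18/6 = 3
te_Task 6 = (1 + 4·4 + 13)/6 = 30/6 = 5
te_Task 7 = (1 + 4·5 + 15)/6 = 36/6 = 6

Forward pass:
ES_Task 1 = 0; EF_Task 1 = 2
ES_Task 2 = 0; EF_Task 2 = 2
ES_Task 3 = 2; EF_Task 3 = 2+12 = 14
ES_Task 4 = max(EF_Task 1=2, EF_Task 2=2) = 2; EF_Task 4 = 2+3 = 5
ES_Task 5 = 2; EF_Task 5 = 2+3 = 5
ES_Task 6 = max(EF_Task 1=2, EF_Task 2=2) = 2; EF_Task 6 = 2+5 = 7
ES_Task 7 = max(EF_Task 2=2, EF_Task 3=14, EF_Task 4=5, EF_Task 5=5, EF_Task 6=7) = 14; EF_Task 7 = 14+6 = 20
Expected project duration μ = 20 days. Critical path: Task 1 → Task 3 → Task 7.

Backward pass:
LF_Task 7 = 20; LS_Task 7 = 20−6 = 14
LF_Task 6 = LS_Task 7 = 14; LS_Task 6 = 14−5 = 9
LF_Task 5 = LS_Task 7 = 14; LS_Task 5 = 14−3 = 11
LF_Task 4 = LS_Task 7 = 14; LS_Task 4 = 14−3 = 11
LF_Task 3 = LS_Task 7 = 14; LS_Task 3 = 14−12 = 2
LF_Task 2 = min(LS_Task 4=11, LS_Task 6=9, LS_Task 7=14) = 9; LS_Task 2 = 9−2 = 7
LF_Task 1 = min(LS_Task 3=2, LS_Task 4=11, LS_Task 5=11, LS_Task 6=9) = 2; LS_Task 1 = 2−2 = 0
Slack_Task 6 = LS_Task 6 − ES_Task 6 = 9 − 2 = 7

7 days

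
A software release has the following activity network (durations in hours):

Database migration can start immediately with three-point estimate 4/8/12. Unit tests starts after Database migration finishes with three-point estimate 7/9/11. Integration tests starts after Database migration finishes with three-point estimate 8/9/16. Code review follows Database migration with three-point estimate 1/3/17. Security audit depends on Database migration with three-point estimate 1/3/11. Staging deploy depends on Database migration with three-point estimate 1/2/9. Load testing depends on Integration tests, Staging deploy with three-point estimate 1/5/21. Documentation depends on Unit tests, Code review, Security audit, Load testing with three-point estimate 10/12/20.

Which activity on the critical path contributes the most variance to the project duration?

te_Database migration = (4 + 4·8 + 12)/6 = 48/6 = 8; σ²_Database migration = ((12−4)/6)² = 1.778
te_Unit tests = (7 + 4·9 + 11)/6 = 54/6 = 9; σ²_Unit tests = ((11−7)/6)² = 0.444
te_Integration tests = (8 + 4·9 + 16)/6 = 60/6 = 10; σ²_Integration tests = ((16−8)/6)² = 1.778
te_Code review = (1 + 4·3 + 17)/6 = 30/6 = 5; σ²_Code review = ((17−1)/6)² = 7.111
te_Security audit = (1 + 4·3 + 11)/6 = 24/6 = 4; σ²_Security audit = ((11−1)/6)² = 2.778
te_Staging deploy = (1 + 4·2 + 9)/6 = 18/6 = 3; σ²_Staging deploy = ((9−1)/6)² = 1.778
te_Load testing = (1 + 4·5 + 21)/6 = 42/6 = 7; σ²_Load testing = ((21−1)/6)² = 11.111
te_Documentation = (10 + 4·12 + 20)/6 = 78/6 = 13; σ²_Documentation = ((20−10)/6)² = 2.778

Forward pass:
ES_Database migration = 0; EF_Database migration = 8
ES_Unit tests = 8; EF_Unit tests = 8+9 = 17
ES_Integration tests = 8; EF_Integration tests = 8+10 = 18
ES_Code review = 8; EF_Code review = 8+5 = 13
ES_Security audit = 8; EF_Security audit = 8+4 = 12
ES_Staging deploy = 8; EF_Staging deploy = 8+3 = 11
ES_Load testing = max(EF_Integration tests=18, EF_Staging deploy=11) = 18; EF_Load testing = 18+7 = 25
ES_Documentation = max(EF_Unit tests=17, EF_Code review=13, EF_Security audit=12, EF_Load testing=25) = 25; EF_Documentation = 25+13 = 38
Expected project duration μ = 38 hours. Critical path: Database migration → Integration tests → Load testing → Documentation.

Variances on critical path: σ²_Database migration=1.778, σ²_Integration tests=1.778, σ²_Load testing=11.111, σ²_Documentation=2.778.
Largest is σ²_Load testing = 11.111.

Load testing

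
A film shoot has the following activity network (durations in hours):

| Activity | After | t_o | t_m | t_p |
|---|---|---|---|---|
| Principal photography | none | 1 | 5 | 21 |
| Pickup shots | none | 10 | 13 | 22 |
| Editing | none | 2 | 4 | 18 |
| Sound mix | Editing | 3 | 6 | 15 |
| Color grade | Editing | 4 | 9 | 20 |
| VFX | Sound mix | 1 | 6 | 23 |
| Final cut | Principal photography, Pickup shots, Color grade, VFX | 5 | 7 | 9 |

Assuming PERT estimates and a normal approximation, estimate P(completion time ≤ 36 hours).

0.945

te_Principal photography = (1 + 4·5 + 21)/6 = 42/6 = 7; σ²_Principal photography = ((21−1)/6)² = 11.111
te_Pickup shots = (10 + 4·13 + 22)/6 = 84/6 = 14; σ²_Pickup shots = ((22−10)/6)² = 4.000
te_Editing = (2 + 4·4 + 18)/6 = 36/6 = 6; σ²_Editing = ((18−2)/6)² = 7.111
te_Sound mix = (3 + 4·6 + 15)/6 = 42/6 = 7; σ²_Sound mix = ((15−3)/6)² = 4.000
te_Color grade = (4 + 4·9 + 20)/6 = 60/6 = 10; σ²_Color grade = ((20−4)/6)² = 7.111
te_VFX = (1 + 4·6 + 23)/6 = 48/6 = 8; σ²_VFX = ((23−1)/6)² = 13.444
te_Final cut = (5 + 4·7 + 9)/6 = 42/6 = 7; σ²_Final cut = ((9−5)/6)² = 0.444

Forward pass:
ES_Principal photography = 0; EF_Principal photography = 7
ES_Pickup shots = 0; EF_Pickup shots = 14
ES_Editing = 0; EF_Editing = 6
ES_Sound mix = 6; EF_Sound mix = 6+7 = 13
ES_Color grade = 6; EF_Color grade = 6+10 = 16
ES_VFX = 13; EF_VFX = 13+8 = 21
ES_Final cut = max(EF_Principal photography=7, EF_Pickup shots=14, EF_Color grade=16, EF_VFX=21) = 21; EF_Final cut = 21+7 = 28
Expected project duration μ = 28 hours. Critical path: Editing → Sound mix → VFX → Final cut.

Variance along critical path = 7.111 + 4.000 + 13.444 + 0.444 = 25.000; σ = √25.000 = 5.000 hours.
Z = (36 − 28) / 5.000 = 1.600
P(T ≤ 36) = Φ(1.600) ≈ 0.945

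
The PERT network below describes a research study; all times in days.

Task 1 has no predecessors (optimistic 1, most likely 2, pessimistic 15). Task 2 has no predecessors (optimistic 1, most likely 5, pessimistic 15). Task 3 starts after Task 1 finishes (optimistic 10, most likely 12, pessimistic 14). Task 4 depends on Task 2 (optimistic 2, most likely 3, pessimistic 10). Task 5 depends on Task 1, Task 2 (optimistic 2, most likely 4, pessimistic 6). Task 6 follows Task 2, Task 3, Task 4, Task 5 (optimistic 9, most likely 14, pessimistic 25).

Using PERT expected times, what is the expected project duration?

te_Task 1 = (1 + 4·2 + 15)/6 = 24/6 = 4
te_Task 2 = (1 + 4·5 + 15)/6 = 36/6 = 6
te_Task 3 = (10 + 4·12 + 14)/6 = 72/6 = 12
te_Task 4 = (2 + 4·3 + 10)/6 = 24/6 = 4
te_Task 5 = (2 + 4·4 + 6)/6 = 24/6 = 4
te_Task 6 = (9 + 4·14 + 25)/6 = 90/6 = 15

Forward pass:
ES_Task 1 = 0; EF_Task 1 = 4
ES_Task 2 = 0; EF_Task 2 = 6
ES_Task 3 = 4; EF_Task 3 = 4+12 = 16
ES_Task 4 = 6; EF_Task 4 = 6+4 = 10
ES_Task 5 = max(EF_Task 1=4, EF_Task 2=6) = 6; EF_Task 5 = 6+4 = 10
ES_Task 6 = max(EF_Task 2=6, EF_Task 3=16, EF_Task 4=10, EF_Task 5=10) = 16; EF_Task 6 = 16+15 = 31
Expected project duration μ = 31 days. Critical path: Task 1 → Task 3 → Task 6.

31 days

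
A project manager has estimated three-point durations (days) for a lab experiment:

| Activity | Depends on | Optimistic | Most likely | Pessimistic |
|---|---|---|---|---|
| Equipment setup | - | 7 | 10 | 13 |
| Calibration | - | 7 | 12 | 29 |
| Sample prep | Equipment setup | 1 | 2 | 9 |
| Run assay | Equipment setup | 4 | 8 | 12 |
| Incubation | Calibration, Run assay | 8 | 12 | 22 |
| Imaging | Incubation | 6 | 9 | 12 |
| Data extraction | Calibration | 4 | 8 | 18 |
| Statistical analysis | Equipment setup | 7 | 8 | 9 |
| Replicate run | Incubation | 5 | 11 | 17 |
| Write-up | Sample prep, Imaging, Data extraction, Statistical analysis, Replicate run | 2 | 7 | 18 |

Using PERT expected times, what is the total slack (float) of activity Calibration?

te_Equipment setup = (7 + 4·10 + 13)/6 = 60/6 = 10
te_Calibration = (7 + 4·12 + 29)/6 = 84/6 = 14
te_Sample prep = (1 + 4·2 + 9)/6 = 18/6 = 3
te_Run assay = (4 + 4·8 + 12)/6 = 48/6 = 8
te_Incubation = (8 + 4·12 + 22)/6 = 78/6 = 13
te_Imaging = (6 + 4·9 + 12)/6 = 54/6 = 9
te_Data extraction = (4 + 4·8 + 18)/6 = 54/6 = 9
te_Statistical analysis = (7 + 4·8 + 9)/6 = 48/6 = 8
te_Replicate run = (5 + 4·11 + 17)/6 = 66/6 = 11
te_Write-up = (2 + 4·7 + 18)/6 = 48/6 = 8

Forward pass:
ES_Equipment setup = 0; EF_Equipment setup = 10
ES_Calibration = 0; EF_Calibration = 14
ES_Sample prep = 10; EF_Sample prep = 10+3 = 13
ES_Run assay = 10; EF_Run assay = 10+8 = 18
ES_Incubation = max(EF_Calibration=14, EF_Run assay=18) = 18; EF_Incubation = 18+13 = 31
ES_Imaging = 31; EF_Imaging = 31+9 = 40
ES_Data extraction = 14; EF_Data extraction = 14+9 = 23
ES_Statistical analysis = 10; EF_Statistical analysis = 10+8 = 18
ES_Replicate run = 31; EF_Replicate run = 31+11 = 42
ES_Write-up = max(EF_Sample prep=13, EF_Imaging=40, EF_Data extraction=23, EF_Statistical analysis=18, EF_Replicate run=42) = 42; EF_Write-up = 42+8 = 50
Expected project duration μ = 50 days. Critical path: Equipment setup → Run assay → Incubation → Replicate run → Write-up.

Backward pass:
LF_Write-up = 50; LS_Write-up = 50−8 = 42
LF_Replicate run = LS_Write-up = 42; LS_Replicate run = 42−11 = 31
LF_Statistical analysis = LS_Write-up = 42; LS_Statistical analysis = 42−8 = 34
LF_Data extraction = LS_Write-up = 42; LS_Data extraction = 42−9 = 33
LF_Imaging = LS_Write-up = 42; LS_Imaging = 42−9 = 33
LF_Incubation = min(LS_Imaging=33, LS_Replicate run=31) = 31; LS_Incubation = 31−13 = 18
LF_Run assay = LS_Incubation = 18; LS_Run assay = 18−8 = 10
LF_Sample prep = LS_Write-up = 42; LS_Sample prep = 42−3 = 39
LF_Calibration = min(LS_Incubation=18, LS_Data extraction=33) = 18; LS_Calibration = 18−14 = 4
LF_Equipment setup = min(LS_Sample prep=39, LS_Run assay=10, LS_Statistical analysis=34) = 10; LS_Equipment setup = 10−10 = 0
Slack_Calibration = LS_Calibration − ES_Calibration = 4 − 0 = 4

4 days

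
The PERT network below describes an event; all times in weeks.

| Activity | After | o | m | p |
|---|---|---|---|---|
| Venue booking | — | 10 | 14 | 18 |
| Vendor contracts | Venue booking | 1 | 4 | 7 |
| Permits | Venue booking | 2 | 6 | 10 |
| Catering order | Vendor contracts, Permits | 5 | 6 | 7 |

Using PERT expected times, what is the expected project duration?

te_Venue booking = (10 + 4·14 + 18)/6 = 84/6 = 14
te_Vendor contracts = (1 + 4·4 + 7)/6 = 24/6 = 4
te_Permits = (2 + 4·6 + 10)/6 = 36/6 = 6
te_Catering order = (5 + 4·6 + 7)/6 = 36/6 = 6

Forward pass:
ES_Venue booking = 0; EF_Venue booking = 14
ES_Vendor contracts = 14; EF_Vendor contracts = 14+4 = 18
ES_Permits = 14; EF_Permits = 14+6 = 20
ES_Catering order = max(EF_Vendor contracts=18, EF_Permits=20) = 20; EF_Catering order = 20+6 = 26
Expected project duration μ = 26 weeks. Critical path: Venue booking → Permits → Catering order.

26 weeks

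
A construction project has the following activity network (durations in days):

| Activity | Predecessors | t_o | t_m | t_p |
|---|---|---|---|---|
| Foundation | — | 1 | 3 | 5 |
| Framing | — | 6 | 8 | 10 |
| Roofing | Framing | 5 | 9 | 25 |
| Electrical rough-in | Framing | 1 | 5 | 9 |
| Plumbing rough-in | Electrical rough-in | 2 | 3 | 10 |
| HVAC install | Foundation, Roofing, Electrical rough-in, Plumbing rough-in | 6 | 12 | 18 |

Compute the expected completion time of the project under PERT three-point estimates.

31 days

te_Foundation = (1 + 4·3 + 5)/6 = 18/6 = 3
te_Framing = (6 + 4·8 + 10)/6 = 48/6 = 8
te_Roofing = (5 + 4·9 + 25)/6 = 66/6 = 11
te_Electrical rough-in = (1 + 4·5 + 9)/6 = 30/6 = 5
te_Plumbing rough-in = (2 + 4·3 + 10)/6 = 24/6 = 4
te_HVAC install = (6 + 4·12 + 18)/6 = 72/6 = 12

Forward pass:
ES_Foundation = 0; EF_Foundation = 3
ES_Framing = 0; EF_Framing = 8
ES_Roofing = 8; EF_Roofing = 8+11 = 19
ES_Electrical rough-in = 8; EF_Electrical rough-in = 8+5 = 13
ES_Plumbing rough-in = 13; EF_Plumbing rough-in = 13+4 = 17
ES_HVAC install = max(EF_Foundation=3, EF_Roofing=19, EF_Electrical rough-in=13, EF_Plumbing rough-in=17) = 19; EF_HVAC install = 19+12 = 31
Expected project duration μ = 31 days. Critical path: Framing → Roofing → HVAC install.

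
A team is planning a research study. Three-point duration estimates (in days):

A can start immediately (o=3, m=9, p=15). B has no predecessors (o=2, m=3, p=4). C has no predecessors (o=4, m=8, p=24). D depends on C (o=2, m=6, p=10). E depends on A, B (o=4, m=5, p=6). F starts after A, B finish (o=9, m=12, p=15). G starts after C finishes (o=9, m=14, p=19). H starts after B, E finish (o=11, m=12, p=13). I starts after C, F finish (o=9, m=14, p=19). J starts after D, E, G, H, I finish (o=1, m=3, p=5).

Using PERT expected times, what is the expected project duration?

38 days

te_A = (3 + 4·9 + 15)/6 = 54/6 = 9
te_B = (2 + 4·3 + 4)/6 = 18/6 = 3
te_C = (4 + 4·8 + 24)/6 = 60/6 = 10
te_D = (2 + 4·6 + 10)/6 = 36/6 = 6
te_E = (4 + 4·5 + 6)/6 = 30/6 = 5
te_F = (9 + 4·12 + 15)/6 = 72/6 = 12
te_G = (9 + 4·14 + 19)/6 = 84/6 = 14
te_H = (11 + 4·12 + 13)/6 = 72/6 = 12
te_I = (9 + 4·14 + 19)/6 = 84/6 = 14
te_J = (1 + 4·3 + 5)/6 = 18/6 = 3

Forward pass:
ES_A = 0; EF_A = 9
ES_B = 0; EF_B = 3
ES_C = 0; EF_C = 10
ES_D = 10; EF_D = 10+6 = 16
ES_E = max(EF_A=9, EF_B=3) = 9; EF_E = 9+5 = 14
ES_F = max(EF_A=9, EF_B=3) = 9; EF_F = 9+12 = 21
ES_G = 10; EF_G = 10+14 = 24
ES_H = max(EF_B=3, EF_E=14) = 14; EF_H = 14+12 = 26
ES_I = max(EF_C=10, EF_F=21) = 21; EF_I = 21+14 = 35
ES_J = max(EF_D=16, EF_E=14, EF_G=24, EF_H=26, EF_I=35) = 35; EF_J = 35+3 = 38
Expected project duration μ = 38 days. Critical path: A → F → I → J.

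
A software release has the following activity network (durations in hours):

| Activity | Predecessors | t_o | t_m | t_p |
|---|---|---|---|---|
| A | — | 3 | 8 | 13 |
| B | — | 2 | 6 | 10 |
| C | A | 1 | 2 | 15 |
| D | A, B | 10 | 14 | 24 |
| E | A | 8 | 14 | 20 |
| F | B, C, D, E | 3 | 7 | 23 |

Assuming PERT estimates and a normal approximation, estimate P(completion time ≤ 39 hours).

0.944

te_A = (3 + 4·8 + 13)/6 = 48/6 = 8; σ²_A = ((13−3)/6)² = 2.778
te_B = (2 + 4·6 + 10)/6 = 36/6 = 6; σ²_B = ((10−2)/6)² = 1.778
te_C = (1 + 4·2 + 15)/6 = 24/6 = 4; σ²_C = ((15−1)/6)² = 5.444
te_D = (10 + 4·14 + 24)/6 = 90/6 = 15; σ²_D = ((24−10)/6)² = 5.444
te_E = (8 + 4·14 + 20)/6 = 84/6 = 14; σ²_E = ((20−8)/6)² = 4.000
te_F = (3 + 4·7 + 23)/6 = 54/6 = 9; σ²_F = ((23−3)/6)² = 11.111

Forward pass:
ES_A = 0; EF_A = 8
ES_B = 0; EF_B = 6
ES_C = 8; EF_C = 8+4 = 12
ES_D = max(EF_A=8, EF_B=6) = 8; EF_D = 8+15 = 23
ES_E = 8; EF_E = 8+14 = 22
ES_F = max(EF_B=6, EF_C=12, EF_D=23, EF_E=22) = 23; EF_F = 23+9 = 32
Expected project duration μ = 32 hours. Critical path: A → D → F.

Variance along critical path = 2.778 + 5.444 + 11.111 = 19.333; σ = √19.333 = 4.397 hours.
Z = (39 − 32) / 4.397 = 1.592
P(T ≤ 39) = Φ(1.592) ≈ 0.944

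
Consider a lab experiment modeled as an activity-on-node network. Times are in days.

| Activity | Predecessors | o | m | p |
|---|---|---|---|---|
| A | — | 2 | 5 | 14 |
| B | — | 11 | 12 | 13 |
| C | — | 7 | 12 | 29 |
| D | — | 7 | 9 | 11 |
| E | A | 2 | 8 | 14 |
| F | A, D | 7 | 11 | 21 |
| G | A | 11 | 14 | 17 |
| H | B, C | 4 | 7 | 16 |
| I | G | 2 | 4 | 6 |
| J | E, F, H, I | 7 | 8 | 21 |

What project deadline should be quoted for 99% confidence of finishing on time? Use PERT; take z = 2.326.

41.7 days

te_A = (2 + 4·5 + 14)/6 = 36/6 = 6; σ²_A = ((14−2)/6)² = 4.000
te_B = (11 + 4·12 + 13)/6 = 72/6 = 12; σ²_B = ((13−11)/6)² = 0.111
te_C = (7 + 4·12 + 29)/6 = 84/6 = 14; σ²_C = ((29−7)/6)² = 13.444
te_D = (7 + 4·9 + 11)/6 = 54/6 = 9; σ²_D = ((11−7)/6)² = 0.444
te_E = (2 + 4·8 + 14)/6 = 48/6 = 8; σ²_E = ((14−2)/6)² = 4.000
te_F = (7 + 4·11 + 21)/6 = 72/6 = 12; σ²_F = ((21−7)/6)² = 5.444
te_G = (11 + 4·14 + 17)/6 = 84/6 = 14; σ²_G = ((17−11)/6)² = 1.000
te_H = (4 + 4·7 + 16)/6 = 48/6 = 8; σ²_H = ((16−4)/6)² = 4.000
te_I = (2 + 4·4 + 6)/6 = 24/6 = 4; σ²_I = ((6−2)/6)² = 0.444
te_J = (7 + 4·8 + 21)/6 = 60/6 = 10; σ²_J = ((21−7)/6)² = 5.444

Forward pass:
ES_A = 0; EF_A = 6
ES_B = 0; EF_B = 12
ES_C = 0; EF_C = 14
ES_D = 0; EF_D = 9
ES_E = 6; EF_E = 6+8 = 14
ES_F = max(EF_A=6, EF_D=9) = 9; EF_F = 9+12 = 21
ES_G = 6; EF_G = 6+14 = 20
ES_H = max(EF_B=12, EF_C=14) = 14; EF_H = 14+8 = 22
ES_I = 20; EF_I = 20+4 = 24
ES_J = max(EF_E=14, EF_F=21, EF_H=22, EF_I=24) = 24; EF_J = 24+10 = 34
Expected project duration μ = 34 days. Critical path: A → G → I → J.

Variance along critical path = 4.000 + 1.000 + 0.444 + 5.444 = 10.889; σ = 3.300 days.
D = μ + z·σ = 34 + 2.326·3.300 = 41.7 days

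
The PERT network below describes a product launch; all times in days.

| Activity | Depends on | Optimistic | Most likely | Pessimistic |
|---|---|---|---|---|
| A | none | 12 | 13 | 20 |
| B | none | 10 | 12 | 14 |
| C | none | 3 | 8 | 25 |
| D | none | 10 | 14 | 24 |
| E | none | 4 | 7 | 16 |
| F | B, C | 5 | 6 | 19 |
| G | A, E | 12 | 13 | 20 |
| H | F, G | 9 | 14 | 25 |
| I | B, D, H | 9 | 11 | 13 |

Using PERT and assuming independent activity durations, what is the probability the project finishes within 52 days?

0.274

te_A = (12 + 4·13 + 20)/6 = 84/6 = 14; σ²_A = ((20−12)/6)² = 1.778
te_B = (10 + 4·12 + 14)/6 = 72/6 = 12; σ²_B = ((14−10)/6)² = 0.444
te_C = (3 + 4·8 + 25)/6 = 60/6 = 10; σ²_C = ((25−3)/6)² = 13.444
te_D = (10 + 4·14 + 24)/6 = 90/6 = 15; σ²_D = ((24−10)/6)² = 5.444
te_E = (4 + 4·7 + 16)/6 = 48/6 = 8; σ²_E = ((16−4)/6)² = 4.000
te_F = (5 + 4·6 + 19)/6 = 48/6 = 8; σ²_F = ((19−5)/6)² = 5.444
te_G = (12 + 4·13 + 20)/6 = 84/6 = 14; σ²_G = ((20−12)/6)² = 1.778
te_H = (9 + 4·14 + 25)/6 = 90/6 = 15; σ²_H = ((25−9)/6)² = 7.111
te_I = (9 + 4·11 + 13)/6 = 66/6 = 11; σ²_I = ((13−9)/6)² = 0.444

Forward pass:
ES_A = 0; EF_A = 14
ES_B = 0; EF_B = 12
ES_C = 0; EF_C = 10
ES_D = 0; EF_D = 15
ES_E = 0; EF_E = 8
ES_F = max(EF_B=12, EF_C=10) = 12; EF_F = 12+8 = 20
ES_G = max(EF_A=14, EF_E=8) = 14; EF_G = 14+14 = 28
ES_H = max(EF_F=20, EF_G=28) = 28; EF_H = 28+15 = 43
ES_I = max(EF_B=12, EF_D=15, EF_H=43) = 43; EF_I = 43+11 = 54
Expected project duration μ = 54 days. Critical path: A → G → H → I.

Variance along critical path = 1.778 + 1.778 + 7.111 + 0.444 = 11.111; σ = √11.111 = 3.333 days.
Z = (52 − 54) / 3.333 = -0.600
P(T ≤ 52) = Φ(-0.600) ≈ 0.274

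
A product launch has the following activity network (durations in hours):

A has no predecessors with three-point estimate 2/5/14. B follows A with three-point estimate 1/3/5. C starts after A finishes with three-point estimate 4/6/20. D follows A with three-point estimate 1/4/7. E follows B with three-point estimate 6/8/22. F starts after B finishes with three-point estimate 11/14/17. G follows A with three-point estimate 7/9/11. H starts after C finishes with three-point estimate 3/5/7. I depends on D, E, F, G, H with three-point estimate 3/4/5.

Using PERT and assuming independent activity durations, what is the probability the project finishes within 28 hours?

0.664

te_A = (2 + 4·5 + 14)/6 = 36/6 = 6; σ²_A = ((14−2)/6)² = 4.000
te_B = (1 + 4·3 + 5)/6 = 18/6 = 3; σ²_B = ((5−1)/6)² = 0.444
te_C = (4 + 4·6 + 20)/6 = 48/6 = 8; σ²_C = ((20−4)/6)² = 7.111
te_D = (1 + 4·4 + 7)/6 = 24/6 = 4; σ²_D = ((7−1)/6)² = 1.000
te_E = (6 + 4·8 + 22)/6 = 60/6 = 10; σ²_E = ((22−6)/6)² = 7.111
te_F = (11 + 4·14 + 17)/6 = 84/6 = 14; σ²_F = ((17−11)/6)² = 1.000
te_G = (7 + 4·9 + 11)/6 = 54/6 = 9; σ²_G = ((11−7)/6)² = 0.444
te_H = (3 + 4·5 + 7)/6 = 30/6 = 5; σ²_H = ((7−3)/6)² = 0.444
te_I = (3 + 4·4 + 5)/6 = 24/6 = 4; σ²_I = ((5−3)/6)² = 0.111

Forward pass:
ES_A = 0; EF_A = 6
ES_B = 6; EF_B = 6+3 = 9
ES_C = 6; EF_C = 6+8 = 14
ES_D = 6; EF_D = 6+4 = 10
ES_E = 9; EF_E = 9+10 = 19
ES_F = 9; EF_F = 9+14 = 23
ES_G = 6; EF_G = 6+9 = 15
ES_H = 14; EF_H = 14+5 = 19
ES_I = max(EF_D=10, EF_E=19, EF_F=23, EF_G=15, EF_H=19) = 23; EF_I = 23+4 = 27
Expected project duration μ = 27 hours. Critical path: A → B → F → I.

Variance along critical path = 4.000 + 0.444 + 1.000 + 0.111 = 5.556; σ = √5.556 = 2.357 hours.
Z = (28 − 27) / 2.357 = 0.424
P(T ≤ 28) = Φ(0.424) ≈ 0.664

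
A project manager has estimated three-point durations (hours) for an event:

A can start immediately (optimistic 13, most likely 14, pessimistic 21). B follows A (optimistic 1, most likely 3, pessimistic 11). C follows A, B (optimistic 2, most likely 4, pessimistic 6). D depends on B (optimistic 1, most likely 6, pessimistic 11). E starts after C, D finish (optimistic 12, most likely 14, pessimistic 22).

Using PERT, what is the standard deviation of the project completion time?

te_A = (13 + 4·14 + 21)/6 = 90/6 = 15; σ²_A = ((21−13)/6)² = 1.778
te_B = (1 + 4·3 + 11)/6 = 24/6 = 4; σ²_B = ((11−1)/6)² = 2.778
te_C = (2 + 4·4 + 6)/6 = 24/6 = 4; σ²_C = ((6−2)/6)² = 0.444
te_D = (1 + 4·6 + 11)/6 = 36/6 = 6; σ²_D = ((11−1)/6)² = 2.778
te_E = (12 + 4·14 + 22)/6 = 90/6 = 15; σ²_E = ((22−12)/6)² = 2.778

Forward pass:
ES_A = 0; EF_A = 15
ES_B = 15; EF_B = 15+4 = 19
ES_C = max(EF_A=15, EF_B=19) = 19; EF_C = 19+4 = 23
ES_D = 19; EF_D = 19+6 = 25
ES_E = max(EF_C=23, EF_D=25) = 25; EF_E = 25+15 = 40
Expected project duration μ = 40 hours. Critical path: A → B → D → E.

Variance along critical path = 1.778 + 2.778 + 2.778 + 2.778 = 10.111
σ = √10.111 = 3.180 hours

3.18 hours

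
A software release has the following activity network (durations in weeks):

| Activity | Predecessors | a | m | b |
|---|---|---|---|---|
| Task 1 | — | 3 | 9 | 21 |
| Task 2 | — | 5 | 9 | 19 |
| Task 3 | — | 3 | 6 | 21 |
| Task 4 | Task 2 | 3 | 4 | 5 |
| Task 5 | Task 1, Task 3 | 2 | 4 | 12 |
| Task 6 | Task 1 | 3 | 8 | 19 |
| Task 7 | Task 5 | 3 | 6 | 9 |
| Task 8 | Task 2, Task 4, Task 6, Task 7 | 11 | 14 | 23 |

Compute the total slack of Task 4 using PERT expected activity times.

te_Task 1 = (3 + 4·9 + 21)/6 = 60/6 = 10
te_Task 2 = (5 + 4·9 + 19)/6 = 60/6 = 10
te_Task 3 = (3 + 4·6 + 21)/6 = 48/6 = 8
te_Task 4 = (3 + 4·4 + 5)/6 = 24/6 = 4
te_Task 5 = (2 + 4·4 + 12)/6 = 30/6 = 5
te_Task 6 = (3 + 4·8 + 19)/6 = 54/6 = 9
te_Task 7 = (3 + 4·6 + 9)/6 = 36/6 = 6
te_Task 8 = (11 + 4·14 + 23)/6 = 90/6 = 15

Forward pass:
ES_Task 1 = 0; EF_Task 1 = 10
ES_Task 2 = 0; EF_Task 2 = 10
ES_Task 3 = 0; EF_Task 3 = 8
ES_Task 4 = 10; EF_Task 4 = 10+4 = 14
ES_Task 5 = max(EF_Task 1=10, EF_Task 3=8) = 10; EF_Task 5 = 10+5 = 15
ES_Task 6 = 10; EF_Task 6 = 10+9 = 19
ES_Task 7 = 15; EF_Task 7 = 15+6 = 21
ES_Task 8 = max(EF_Task 2=10, EF_Task 4=14, EF_Task 6=19, EF_Task 7=21) = 21; EF_Task 8 = 21+15 = 36
Expected project duration μ = 36 weeks. Critical path: Task 1 → Task 5 → Task 7 → Task 8.

Backward pass:
LF_Task 8 = 36; LS_Task 8 = 36−15 = 21
LF_Task 7 = LS_Task 8 = 21; LS_Task 7 = 21−6 = 15
LF_Task 6 = LS_Task 8 = 21; LS_Task 6 = 21−9 = 12
LF_Task 5 = LS_Task 7 = 15; LS_Task 5 = 15−5 = 10
LF_Task 4 = LS_Task 8 = 21; LS_Task 4 = 21−4 = 17
LF_Task 3 = LS_Task 5 = 10; LS_Task 3 = 10−8 = 2
LF_Task 2 = min(LS_Task 4=17, LS_Task 8=21) = 17; LS_Task 2 = 17−10 = 7
LF_Task 1 = min(LS_Task 5=10, LS_Task 6=12) = 10; LS_Task 1 = 10−10 = 0
Slack_Task 4 = LS_Task 4 − ES_Task 4 = 17 − 10 = 7

7 weeks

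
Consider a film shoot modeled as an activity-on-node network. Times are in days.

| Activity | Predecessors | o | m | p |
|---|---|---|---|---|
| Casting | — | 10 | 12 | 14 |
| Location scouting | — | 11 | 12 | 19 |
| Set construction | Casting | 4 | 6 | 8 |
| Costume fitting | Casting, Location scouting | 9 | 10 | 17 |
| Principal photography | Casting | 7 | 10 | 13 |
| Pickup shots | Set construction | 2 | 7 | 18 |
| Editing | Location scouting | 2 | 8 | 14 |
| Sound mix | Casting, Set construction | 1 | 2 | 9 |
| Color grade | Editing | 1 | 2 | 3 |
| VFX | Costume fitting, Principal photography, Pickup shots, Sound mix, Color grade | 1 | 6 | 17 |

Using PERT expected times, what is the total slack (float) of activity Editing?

te_Casting = (10 + 4·12 + 14)/6 = 72/6 = 12
te_Location scouting = (11 + 4·12 + 19)/6 = 78/6 = 13
te_Set construction = (4 + 4·6 + 8)/6 = 36/6 = 6
te_Costume fitting = (9 + 4·10 + 17)/6 = 66/6 = 11
te_Principal photography = (7 + 4·10 + 13)/6 = 60/6 = 10
te_Pickup shots = (2 + 4·7 + 18)/6 = 48/6 = 8
te_Editing = (2 + 4·8 + 14)/6 = 48/6 = 8
te_Sound mix = (1 + 4·2 + 9)/6 = 18/6 = 3
te_Color grade = (1 + 4·2 + 3)/6 = 12/6 = 2
te_VFX = (1 + 4·6 + 17)/6 = 42/6 = 7

Forward pass:
ES_Casting = 0; EF_Casting = 12
ES_Location scouting = 0; EF_Location scouting = 13
ES_Set construction = 12; EF_Set construction = 12+6 = 18
ES_Costume fitting = max(EF_Casting=12, EF_Location scouting=13) = 13; EF_Costume fitting = 13+11 = 24
ES_Principal photography = 12; EF_Principal photography = 12+10 = 22
ES_Pickup shots = 18; EF_Pickup shots = 18+8 = 26
ES_Editing = 13; EF_Editing = 13+8 = 21
ES_Sound mix = max(EF_Casting=12, EF_Set construction=18) = 18; EF_Sound mix = 18+3 = 21
ES_Color grade = 21; EF_Color grade = 21+2 = 23
ES_VFX = max(EF_Costume fitting=24, EF_Principal photography=22, EF_Pickup shots=26, EF_Sound mix=21, EF_Color grade=23) = 26; EF_VFX = 26+7 = 33
Expected project duration μ = 33 days. Critical path: Casting → Set construction → Pickup shots → VFX.

Backward pass:
LF_VFX = 33; LS_VFX = 33−7 = 26
LF_Color grade = LS_VFX = 26; LS_Color grade = 26−2 = 24
LF_Sound mix = LS_VFX = 26; LS_Sound mix = 26−3 = 23
LF_Editing = LS_Color grade = 24; LS_Editing = 24−8 = 16
LF_Pickup shots = LS_VFX = 26; LS_Pickup shots = 26−8 = 18
LF_Principal photography = LS_VFX = 26; LS_Principal photography = 26−10 = 16
LF_Costume fitting = LS_VFX = 26; LS_Costume fitting = 26−11 = 15
LF_Set construction = min(LS_Pickup shots=18, LS_Sound mix=23) = 18; LS_Set construction = 18−6 = 12
LF_Location scouting = min(LS_Costume fitting=15, LS_Editing=16) = 15; LS_Location scouting = 15−13 = 2
LF_Casting = min(LS_Set construction=12, LS_Costume fitting=15, LS_Principal photography=16, LS_Sound mix=23) = 12; LS_Casting = 12−12 = 0
Slack_Editing = LS_Editing − ES_Editing = 16 − 13 = 3

3 days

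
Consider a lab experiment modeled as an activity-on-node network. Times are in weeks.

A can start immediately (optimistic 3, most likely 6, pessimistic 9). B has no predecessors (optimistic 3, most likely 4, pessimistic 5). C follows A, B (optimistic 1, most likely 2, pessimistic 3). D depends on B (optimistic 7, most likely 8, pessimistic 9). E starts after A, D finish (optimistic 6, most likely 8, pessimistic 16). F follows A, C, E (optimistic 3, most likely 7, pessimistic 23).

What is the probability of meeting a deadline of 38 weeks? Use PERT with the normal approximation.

0.983

te_A = (3 + 4·6 + 9)/6 = 36/6 = 6; σ²_A = ((9−3)/6)² = 1.000
te_B = (3 + 4·4 + 5)/6 = 24/6 = 4; σ²_B = ((5−3)/6)² = 0.111
te_C = (1 + 4·2 + 3)/6 = 12/6 = 2; σ²_C = ((3−1)/6)² = 0.111
te_D = (7 + 4·8 + 9)/6 = 48/6 = 8; σ²_D = ((9−7)/6)² = 0.111
te_E = (6 + 4·8 + 16)/6 = 54/6 = 9; σ²_E = ((16−6)/6)² = 2.778
te_F = (3 + 4·7 + 23)/6 = 54/6 = 9; σ²_F = ((23−3)/6)² = 11.111

Forward pass:
ES_A = 0; EF_A = 6
ES_B = 0; EF_B = 4
ES_C = max(EF_A=6, EF_B=4) = 6; EF_C = 6+2 = 8
ES_D = 4; EF_D = 4+8 = 12
ES_E = max(EF_A=6, EF_D=12) = 12; EF_E = 12+9 = 21
ES_F = max(EF_A=6, EF_C=8, EF_E=21) = 21; EF_F = 21+9 = 30
Expected project duration μ = 30 weeks. Critical path: B → D → E → F.

Variance along critical path = 0.111 + 0.111 + 2.778 + 11.111 = 14.111; σ = √14.111 = 3.756 weeks.
Z = (38 − 30) / 3.756 = 2.130
P(T ≤ 38) = Φ(2.130) ≈ 0.983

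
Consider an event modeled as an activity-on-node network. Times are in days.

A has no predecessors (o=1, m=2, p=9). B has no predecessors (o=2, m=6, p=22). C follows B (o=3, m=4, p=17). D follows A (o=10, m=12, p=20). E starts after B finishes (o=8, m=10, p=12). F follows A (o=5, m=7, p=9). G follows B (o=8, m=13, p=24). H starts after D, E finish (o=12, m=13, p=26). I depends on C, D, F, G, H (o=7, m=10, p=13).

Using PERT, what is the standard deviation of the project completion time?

te_A = (1 + 4·2 + 9)/6 = 18/6 = 3; σ²_A = ((9−1)/6)² = 1.778
te_B = (2 + 4·6 + 22)/6 = 48/6 = 8; σ²_B = ((22−2)/6)² = 11.111
te_C = (3 + 4·4 + 17)/6 = 36/6 = 6; σ²_C = ((17−3)/6)² = 5.444
te_D = (10 + 4·12 + 20)/6 = 78/6 = 13; σ²_D = ((20−10)/6)² = 2.778
te_E = (8 + 4·10 + 12)/6 = 60/6 = 10; σ²_E = ((12−8)/6)² = 0.444
te_F = (5 + 4·7 + 9)/6 = 42/6 = 7; σ²_F = ((9−5)/6)² = 0.444
te_G = (8 + 4·13 + 24)/6 = 84/6 = 14; σ²_G = ((24−8)/6)² = 7.111
te_H = (12 + 4·13 + 26)/6 = 90/6 = 15; σ²_H = ((26−12)/6)² = 5.444
te_I = (7 + 4·10 + 13)/6 = 60/6 = 10; σ²_I = ((13−7)/6)² = 1.000

Forward pass:
ES_A = 0; EF_A = 3
ES_B = 0; EF_B = 8
ES_C = 8; EF_C = 8+6 = 14
ES_D = 3; EF_D = 3+13 = 16
ES_E = 8; EF_E = 8+10 = 18
ES_F = 3; EF_F = 3+7 = 10
ES_G = 8; EF_G = 8+14 = 22
ES_H = max(EF_D=16, EF_E=18) = 18; EF_H = 18+15 = 33
ES_I = max(EF_C=14, EF_D=16, EF_F=10, EF_G=22, EF_H=33) = 33; EF_I = 33+10 = 43
Expected project duration μ = 43 days. Critical path: B → E → H → I.

Variance along critical path = 11.111 + 0.444 + 5.444 + 1.000 = 18.000
σ = √18.000 = 4.243 days

4.24 days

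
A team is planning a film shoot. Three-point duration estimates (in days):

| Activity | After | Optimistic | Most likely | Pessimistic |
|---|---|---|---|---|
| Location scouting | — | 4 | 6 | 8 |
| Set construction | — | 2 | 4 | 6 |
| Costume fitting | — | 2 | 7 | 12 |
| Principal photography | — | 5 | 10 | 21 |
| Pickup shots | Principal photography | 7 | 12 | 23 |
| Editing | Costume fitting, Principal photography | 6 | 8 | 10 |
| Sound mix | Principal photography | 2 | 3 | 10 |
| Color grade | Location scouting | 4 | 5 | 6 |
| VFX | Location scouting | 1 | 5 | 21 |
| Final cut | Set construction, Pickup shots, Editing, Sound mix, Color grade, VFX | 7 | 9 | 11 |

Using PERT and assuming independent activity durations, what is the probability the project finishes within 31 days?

te_Location scouting = (4 + 4·6 + 8)/6 = 36/6 = 6; σ²_Location scouting = ((8−4)/6)² = 0.444
te_Set construction = (2 + 4·4 + 6)/6 = 24/6 = 4; σ²_Set construction = ((6−2)/6)² = 0.444
te_Costume fitting = (2 + 4·7 + 12)/6 = 42/6 = 7; σ²_Costume fitting = ((12−2)/6)² = 2.778
te_Principal photography = (5 + 4·10 + 21)/6 = 66/6 = 11; σ²_Principal photography = ((21−5)/6)² = 7.111
te_Pickup shots = (7 + 4·12 + 23)/6 = 78/6 = 13; σ²_Pickup shots = ((23−7)/6)² = 7.111
te_Editing = (6 + 4·8 + 10)/6 = 48/6 = 8; σ²_Editing = ((10−6)/6)² = 0.444
te_Sound mix = (2 + 4·3 + 10)/6 = 24/6 = 4; σ²_Sound mix = ((10−2)/6)² = 1.778
te_Color grade = (4 + 4·5 + 6)/6 = 30/6 = 5; σ²_Color grade = ((6−4)/6)² = 0.111
te_VFX = (1 + 4·5 + 21)/6 = 42/6 = 7; σ²_VFX = ((21−1)/6)² = 11.111
te_Final cut = (7 + 4·9 + 11)/6 = 54/6 = 9; σ²_Final cut = ((11−7)/6)² = 0.444

Forward pass:
ES_Location scouting = 0; EF_Location scouting = 6
ES_Set construction = 0; EF_Set construction = 4
ES_Costume fitting = 0; EF_Costume fitting = 7
ES_Principal photography = 0; EF_Principal photography = 11
ES_Pickup shots = 11; EF_Pickup shots = 11+13 = 24
ES_Editing = max(EF_Costume fitting=7, EF_Principal photography=11) = 11; EF_Editing = 11+8 = 19
ES_Sound mix = 11; EF_Sound mix = 11+4 = 15
ES_Color grade = 6; EF_Color grade = 6+5 = 11
ES_VFX = 6; EF_VFX = 6+7 = 13
ES_Final cut = max(EF_Set construction=4, EF_Pickup shots=24, EF_Editing=19, EF_Sound mix=15, EF_Color grade=11, EF_VFX=13) = 24; EF_Final cut = 24+9 = 33
Expected project duration μ = 33 days. Critical path: Principal photography → Pickup shots → Final cut.

Variance along critical path = 7.111 + 7.111 + 0.444 = 14.667; σ = √14.667 = 3.830 days.
Z = (31 − 33) / 3.830 = -0.522
P(T ≤ 31) = Φ(-0.522) ≈ 0.301

0.301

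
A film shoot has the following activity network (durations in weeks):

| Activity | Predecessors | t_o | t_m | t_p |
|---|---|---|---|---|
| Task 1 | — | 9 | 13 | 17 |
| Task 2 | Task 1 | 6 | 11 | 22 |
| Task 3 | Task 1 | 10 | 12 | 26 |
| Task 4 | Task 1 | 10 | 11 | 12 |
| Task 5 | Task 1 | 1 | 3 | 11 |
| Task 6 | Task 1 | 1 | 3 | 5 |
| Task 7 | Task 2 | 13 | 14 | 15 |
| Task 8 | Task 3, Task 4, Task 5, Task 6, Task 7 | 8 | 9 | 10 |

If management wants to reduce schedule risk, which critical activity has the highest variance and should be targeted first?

te_Task 1 = (9 + 4·13 + 17)/6 = 78/6 = 13; σ²_Task 1 = ((17−9)/6)² = 1.778
te_Task 2 = (6 + 4·11 + 22)/6 = 72/6 = 12; σ²_Task 2 = ((22−6)/6)² = 7.111
te_Task 3 = (10 + 4·12 + 26)/6 = 84/6 = 14; σ²_Task 3 = ((26−10)/6)² = 7.111
te_Task 4 = (10 + 4·11 + 12)/6 = 66/6 = 11; σ²_Task 4 = ((12−10)/6)² = 0.111
te_Task 5 = (1 + 4·3 + 11)/6 = 24/6 = 4; σ²_Task 5 = ((11−1)/6)² = 2.778
te_Task 6 = (1 + 4·3 + 5)/6 = 18/6 = 3; σ²_Task 6 = ((5−1)/6)² = 0.444
te_Task 7 = (13 + 4·14 + 15)/6 = 84/6 = 14; σ²_Task 7 = ((15−13)/6)² = 0.111
te_Task 8 = (8 + 4·9 + 10)/6 = 54/6 = 9; σ²_Task 8 = ((10−8)/6)² = 0.111

Forward pass:
ES_Task 1 = 0; EF_Task 1 = 13
ES_Task 2 = 13; EF_Task 2 = 13+12 = 25
ES_Task 3 = 13; EF_Task 3 = 13+14 = 27
ES_Task 4 = 13; EF_Task 4 = 13+11 = 24
ES_Task 5 = 13; EF_Task 5 = 13+4 = 17
ES_Task 6 = 13; EF_Task 6 = 13+3 = 16
ES_Task 7 = 25; EF_Task 7 = 25+14 = 39
ES_Task 8 = max(EF_Task 3=27, EF_Task 4=24, EF_Task 5=17, EF_Task 6=16, EF_Task 7=39) = 39; EF_Task 8 = 39+9 = 48
Expected project duration μ = 48 weeks. Critical path: Task 1 → Task 2 → Task 7 → Task 8.

Variances on critical path: σ²_Task 1=1.778, σ²_Task 2=7.111, σ²_Task 7=0.111, σ²_Task 8=0.111.
Largest is σ²_Task 2 = 7.111.

Task 2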